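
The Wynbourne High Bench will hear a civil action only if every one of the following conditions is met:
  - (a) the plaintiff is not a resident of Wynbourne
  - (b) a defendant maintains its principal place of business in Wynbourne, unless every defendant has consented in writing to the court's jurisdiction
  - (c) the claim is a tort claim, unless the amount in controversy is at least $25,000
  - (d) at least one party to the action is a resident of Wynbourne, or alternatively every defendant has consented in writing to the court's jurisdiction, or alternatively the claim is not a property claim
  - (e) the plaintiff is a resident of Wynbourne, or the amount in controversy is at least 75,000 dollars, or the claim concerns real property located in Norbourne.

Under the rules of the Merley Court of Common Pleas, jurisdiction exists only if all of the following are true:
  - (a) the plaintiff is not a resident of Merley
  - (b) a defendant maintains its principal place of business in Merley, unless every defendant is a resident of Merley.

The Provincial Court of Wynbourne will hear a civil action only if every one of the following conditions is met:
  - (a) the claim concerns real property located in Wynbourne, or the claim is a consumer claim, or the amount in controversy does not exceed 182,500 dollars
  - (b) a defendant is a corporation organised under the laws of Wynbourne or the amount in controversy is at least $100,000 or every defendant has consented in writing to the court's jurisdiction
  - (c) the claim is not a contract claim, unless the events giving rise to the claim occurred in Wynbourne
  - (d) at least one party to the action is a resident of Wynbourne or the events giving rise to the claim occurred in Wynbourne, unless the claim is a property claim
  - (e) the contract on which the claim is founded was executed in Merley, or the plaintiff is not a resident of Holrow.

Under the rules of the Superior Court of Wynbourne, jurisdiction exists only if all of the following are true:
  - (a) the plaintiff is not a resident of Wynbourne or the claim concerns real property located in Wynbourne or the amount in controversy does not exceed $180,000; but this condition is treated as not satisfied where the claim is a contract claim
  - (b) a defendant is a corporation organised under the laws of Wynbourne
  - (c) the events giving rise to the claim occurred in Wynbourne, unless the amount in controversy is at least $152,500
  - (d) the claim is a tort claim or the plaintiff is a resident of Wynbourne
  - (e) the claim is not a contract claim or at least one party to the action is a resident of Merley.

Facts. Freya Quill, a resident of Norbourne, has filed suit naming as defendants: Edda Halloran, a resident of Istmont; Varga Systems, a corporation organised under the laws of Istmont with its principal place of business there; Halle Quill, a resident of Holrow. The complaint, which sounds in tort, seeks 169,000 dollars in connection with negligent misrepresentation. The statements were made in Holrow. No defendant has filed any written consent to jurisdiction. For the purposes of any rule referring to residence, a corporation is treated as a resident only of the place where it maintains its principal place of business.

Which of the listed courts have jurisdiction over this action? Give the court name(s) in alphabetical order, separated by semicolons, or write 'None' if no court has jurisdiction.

None

The Wynbourne High Bench:
  (a) The plaintiff resides in Norbourne, which is not Wynbourne. Satisfied.
  (b) The corporate defendant(s) have their principal place of business in Istmont, not Wynbourne. The proviso offers no rescue either, since no such written consent has been filed. Not met.
  (c) The claim is a tort claim. Met.
  (d) The claim is a tort claim, not a property claim — that alternative is enough. Met.
  (e) The amount in controversy is 169,000 dollars, which meets the USD 75,000 floor, which satisfies one of the alternatives. Met.
  → The court lacks jurisdiction.
The Merley Court of Common Pleas:
  (a) The plaintiff resides in Norbourne, which is not Merley. Met.
  (b) The corporate defendant(s) have their principal place of business in Istmont, not Merley. The proviso offers no rescue either, since the defendants reside as follows — Edda Halloran in Istmont, Varga Systems in Istmont, Halle Quill in Holrow — not all in Merley. Fails.
  → The court lacks jurisdiction.
The Provincial Court of Wynbourne:
  (a) The amount in controversy is $169,000, within the USD 182,500 ceiling, so one alternative holds. Satisfied.
  (b) The amount in controversy is $169,000, which meets the 100,000 dollars floor, which satisfies one of the alternatives. Met.
  (c) The claim is a tort claim, not a contract claim. Satisfied.
  (d) No party resides in Wynbourne; the operative events occurred in Holrow, not Wynbourne — no alternative holds. And the claim is a tort claim, not a property claim, so the proviso does not save it. Fails.
  (e) The plaintiff resides in Norbourne, which is not Holrow — that alternative is enough. Met.
  → Not every requirement is met — no jurisdiction.
The Superior Court of Wynbourne:
  (a) The plaintiff resides in Norbourne, which is not Wynbourne — that alternative is enough. The carve-out does not apply: the claim is a tort claim, not a contract claim. Condition met.
  (b) The corporate defendant(s) are organised in Istmont, not Wynbourne. Not met.
  (c) The operative events occurred in Holrow, not Wynbourne. The proviso rescues it, though: the amount in controversy is 169,000 dollars, which meets the $152,500 floor. Satisfied.
  (d) The claim is a tort claim — that alternative is enough. Satisfied.
  (e) The claim is a tort claim, not a contract claim, so this disjunct is met. Satisfied.
  → No jurisdiction.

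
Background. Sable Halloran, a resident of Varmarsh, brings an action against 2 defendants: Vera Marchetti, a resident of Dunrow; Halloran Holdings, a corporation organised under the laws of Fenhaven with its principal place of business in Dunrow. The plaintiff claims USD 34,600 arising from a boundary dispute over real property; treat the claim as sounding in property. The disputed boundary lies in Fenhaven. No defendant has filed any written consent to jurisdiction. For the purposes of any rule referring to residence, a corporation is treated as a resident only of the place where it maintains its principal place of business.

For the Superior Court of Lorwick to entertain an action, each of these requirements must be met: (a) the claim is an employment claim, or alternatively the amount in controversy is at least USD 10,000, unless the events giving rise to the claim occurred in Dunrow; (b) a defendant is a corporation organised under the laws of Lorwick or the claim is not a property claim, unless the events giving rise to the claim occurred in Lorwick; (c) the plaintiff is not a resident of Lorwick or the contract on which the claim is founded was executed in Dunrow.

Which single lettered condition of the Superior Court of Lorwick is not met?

(b)

The Superior Court of Lorwick:
  (a) The amount in controversy is USD 34,600, which meets the USD 10,000 floor, so one alternative holds. Satisfied.
  (b) The corporate defendant(s) are organised in Fenhaven, not Lorwick; the claim is a property claim — no alternative holds. And the operative events occurred in Fenhaven, not Lorwick, so the proviso does not save it. Fails.
  (c) The plaintiff resides in Varmarsh, which is not Lorwick, so this disjunct is met. Condition met.
Only condition (b) fails.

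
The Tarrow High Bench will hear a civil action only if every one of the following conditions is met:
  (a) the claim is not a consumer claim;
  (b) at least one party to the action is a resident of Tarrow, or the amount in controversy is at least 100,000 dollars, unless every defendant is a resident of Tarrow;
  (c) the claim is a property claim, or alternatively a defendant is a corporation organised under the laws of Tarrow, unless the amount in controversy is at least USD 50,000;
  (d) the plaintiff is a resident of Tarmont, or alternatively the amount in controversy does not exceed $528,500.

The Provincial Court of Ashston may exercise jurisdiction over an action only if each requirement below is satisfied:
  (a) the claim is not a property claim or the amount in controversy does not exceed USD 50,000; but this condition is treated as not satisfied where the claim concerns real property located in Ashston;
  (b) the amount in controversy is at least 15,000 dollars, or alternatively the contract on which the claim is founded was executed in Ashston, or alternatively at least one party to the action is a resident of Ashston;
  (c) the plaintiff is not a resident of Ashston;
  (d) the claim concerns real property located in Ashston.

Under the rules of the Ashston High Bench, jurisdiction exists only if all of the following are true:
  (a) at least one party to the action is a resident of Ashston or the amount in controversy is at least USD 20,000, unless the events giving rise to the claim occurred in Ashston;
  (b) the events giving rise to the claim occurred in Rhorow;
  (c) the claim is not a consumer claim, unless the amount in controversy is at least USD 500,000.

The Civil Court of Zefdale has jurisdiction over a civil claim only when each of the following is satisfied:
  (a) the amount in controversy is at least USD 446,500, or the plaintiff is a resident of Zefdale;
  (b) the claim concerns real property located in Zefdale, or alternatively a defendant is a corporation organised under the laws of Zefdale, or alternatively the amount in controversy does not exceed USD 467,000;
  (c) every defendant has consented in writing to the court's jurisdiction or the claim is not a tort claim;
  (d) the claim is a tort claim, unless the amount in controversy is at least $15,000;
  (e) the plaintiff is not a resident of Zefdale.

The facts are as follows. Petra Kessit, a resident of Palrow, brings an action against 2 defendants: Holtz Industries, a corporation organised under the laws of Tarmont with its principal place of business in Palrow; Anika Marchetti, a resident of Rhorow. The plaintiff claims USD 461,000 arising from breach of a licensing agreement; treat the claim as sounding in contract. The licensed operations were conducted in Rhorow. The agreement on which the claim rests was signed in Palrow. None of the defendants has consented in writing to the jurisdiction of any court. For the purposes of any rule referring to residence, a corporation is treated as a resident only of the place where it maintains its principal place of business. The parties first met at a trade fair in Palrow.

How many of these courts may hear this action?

3

The Tarrow High Bench:
  (a) The claim is a contract claim, not a consumer claim. Met.
  (b) The amount in controversy is $461,000, which meets the 100,000 dollars floor, which satisfies one of the alternatives. Condition met.
  (c) The claim is a contract claim, not a property claim; the corporate defendant(s) are organised in Tarmont, not Tarrow — every alternative fails. However, the amount in controversy is $461,000, which meets the 50,000 dollars floor, so the 'unless' proviso supplies this condition. Satisfied.
  (d) The amount in controversy is USD 461,000, within the $528,500 ceiling, so one alternative holds. Condition met.
  → The court has jurisdiction.
The Provincial Court of Ashston:
  (a) The claim is a contract claim, not a property claim, which satisfies one of the alternatives. The exception is not triggered, since the claim does not concern real property. Met.
  (b) The amount in controversy is 461,000 dollars, which meets the 15,000 dollars floor — that alternative is enough. Condition met.
  (c) The plaintiff resides in Palrow, which is not Ashston. Met.
  (d) The claim does not concern real property. Condition not met.
  → Not every requirement is met — no jurisdiction.
The Ashston High Bench:
  (a) The amount in controversy is $461,000, which meets the $20,000 floor, which satisfies one of the alternatives. Met.
  (b) The operative events occurred in Rhorow. Condition met.
  (c) The claim is a contract claim, not a consumer claim. Satisfied.
  → All conditions met; jurisdiction exists.
The Civil Court of Zefdale:
  (a) The amount in controversy is 461,000 dollars, which meets the USD 446,500 floor, so this disjunct is met. Condition met.
  (b) The amount in controversy is $461,000, within the USD 467,000 ceiling — that alternative is enough. Met.
  (c) The claim is a contract claim, not a tort claim, so one alternative holds. Satisfied.
  (d) The claim is a contract claim, not a tort claim. But the amount in controversy is USD 461,000, which meets the $15,000 floor, and the 'unless' clause therefore excuses the requirement. Met.
  (e) The plaintiff resides in Palrow, which is not Zefdale. Condition met.
  → All conditions met; jurisdiction exists.
Courts with jurisdiction: the Tarrow High Bench, the Ashston High Bench, the Civil Court of Zefdale — 3 in total.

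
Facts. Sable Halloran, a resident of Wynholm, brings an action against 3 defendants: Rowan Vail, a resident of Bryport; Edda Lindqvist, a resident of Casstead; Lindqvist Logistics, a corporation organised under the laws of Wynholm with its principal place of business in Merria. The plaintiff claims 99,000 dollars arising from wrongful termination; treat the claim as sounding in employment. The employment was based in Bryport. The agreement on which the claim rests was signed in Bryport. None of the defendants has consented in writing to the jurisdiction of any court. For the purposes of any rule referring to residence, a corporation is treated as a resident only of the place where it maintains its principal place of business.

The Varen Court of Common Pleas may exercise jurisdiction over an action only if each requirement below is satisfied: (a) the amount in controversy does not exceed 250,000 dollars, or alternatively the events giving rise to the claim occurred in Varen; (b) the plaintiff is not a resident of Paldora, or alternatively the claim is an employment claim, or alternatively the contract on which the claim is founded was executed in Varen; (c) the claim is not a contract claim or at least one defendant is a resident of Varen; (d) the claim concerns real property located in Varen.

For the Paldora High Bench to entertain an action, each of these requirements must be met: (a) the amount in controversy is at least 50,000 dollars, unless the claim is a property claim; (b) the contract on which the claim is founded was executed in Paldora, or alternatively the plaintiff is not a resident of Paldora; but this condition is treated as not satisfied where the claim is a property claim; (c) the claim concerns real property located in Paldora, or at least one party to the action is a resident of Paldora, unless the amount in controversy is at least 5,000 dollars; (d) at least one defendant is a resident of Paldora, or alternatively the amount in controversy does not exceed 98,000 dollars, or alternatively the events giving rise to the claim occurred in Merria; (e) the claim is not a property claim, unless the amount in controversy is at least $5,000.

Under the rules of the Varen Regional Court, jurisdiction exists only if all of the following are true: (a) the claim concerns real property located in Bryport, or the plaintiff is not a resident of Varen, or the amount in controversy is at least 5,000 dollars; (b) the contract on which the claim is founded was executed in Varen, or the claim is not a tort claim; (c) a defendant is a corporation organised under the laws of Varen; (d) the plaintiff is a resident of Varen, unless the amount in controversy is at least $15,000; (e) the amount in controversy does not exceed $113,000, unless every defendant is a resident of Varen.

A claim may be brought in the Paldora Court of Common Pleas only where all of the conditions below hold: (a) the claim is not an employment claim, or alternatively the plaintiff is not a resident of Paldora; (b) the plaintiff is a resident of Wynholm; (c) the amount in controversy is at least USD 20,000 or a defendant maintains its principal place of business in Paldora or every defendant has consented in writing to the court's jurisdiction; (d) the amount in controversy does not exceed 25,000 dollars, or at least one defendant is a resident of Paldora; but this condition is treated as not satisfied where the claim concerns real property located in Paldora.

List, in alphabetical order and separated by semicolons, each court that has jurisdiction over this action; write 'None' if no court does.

The Varen Court of Common Pleas:
  (a) The amount in controversy is $99,000, within the USD 250,000 ceiling, so this disjunct is met. Condition met.
  (b) The plaintiff resides in Wynholm, which is not Paldora, so this disjunct is met. Condition met.
  (c) The claim is an employment claim, not a contract claim, so this disjunct is met. Satisfied.
  (d) The claim does not concern real property. Not satisfied.
  → No jurisdiction.
The Paldora High Bench:
  (a) The amount in controversy is $99,000, which meets the USD 50,000 floor. Met.
  (b) The plaintiff resides in Wynholm, which is not Paldora, which satisfies one of the alternatives. The carve-out does not apply: the claim is an employment claim, not a property claim. Met.
  (c) The claim does not concern real property; no party resides in Paldora — no alternative holds. However, the amount in controversy is 99,000 dollars, which meets the USD 5,000 floor, so the 'unless' proviso supplies this condition. Condition met.
  (d) No defendant resides in Paldora (they reside in Bryport, Casstead, Merria); the amount in controversy is 99,000 dollars, above the $98,000 ceiling; the operative events occurred in Bryport, not Merria — none of the alternatives is met. Fails.
  (e) The claim is an employment claim, not a property claim. Satisfied.
  → At least one condition fails; no jurisdiction.
The Varen Regional Court:
  (a) The plaintiff resides in Wynholm, which is not Varen, so this disjunct is met. Condition met.
  (b) The claim is an employment claim, not a tort claim, so one alternative holds. Condition met.
  (c) The corporate defendant(s) are organised in Wynholm, not Varen. Not met.
  (d) The plaintiff resides in Wynholm, not Varen. However, the amount in controversy is $99,000, which meets the $15,000 floor, so the 'unless' proviso supplies this condition. Met.
  (e) The amount in controversy is $99,000, within the $113,000 ceiling. Condition met.
  → No jurisdiction.
The Paldora Court of Common Pleas:
  (a) The plaintiff resides in Wynholm, which is not Paldora, so one alternative holds. Condition met.
  (b) The plaintiff resides in Wynholm. Satisfied.
  (c) The amount in controversy is $99,000, which meets the USD 20,000 floor, so this disjunct is met. Met.
  (d) The amount in controversy is 99,000 dollars, above the 25,000 dollars ceiling; no defendant resides in Paldora (they reside in Bryport, Casstead, Merria) — no alternative holds. Fails.
  → Not every requirement is met — no jurisdiction.

None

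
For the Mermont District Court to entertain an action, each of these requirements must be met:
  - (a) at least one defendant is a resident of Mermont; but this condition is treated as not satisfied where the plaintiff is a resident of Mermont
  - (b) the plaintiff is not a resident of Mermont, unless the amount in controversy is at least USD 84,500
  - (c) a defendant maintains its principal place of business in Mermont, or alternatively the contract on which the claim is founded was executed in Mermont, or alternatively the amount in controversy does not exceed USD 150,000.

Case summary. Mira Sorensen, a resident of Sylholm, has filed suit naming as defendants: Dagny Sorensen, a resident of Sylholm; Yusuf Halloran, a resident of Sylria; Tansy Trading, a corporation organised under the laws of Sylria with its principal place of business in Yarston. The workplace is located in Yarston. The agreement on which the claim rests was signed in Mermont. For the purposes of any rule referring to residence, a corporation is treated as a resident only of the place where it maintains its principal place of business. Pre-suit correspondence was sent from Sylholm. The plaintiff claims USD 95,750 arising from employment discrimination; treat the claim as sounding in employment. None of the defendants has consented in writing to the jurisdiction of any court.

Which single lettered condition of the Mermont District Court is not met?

The Mermont District Court:
  (a) No defendant resides in Mermont (they reside in Sylholm, Sylria, Yarston). Not met.
  (b) The plaintiff resides in Sylholm, which is not Mermont. Satisfied.
  (c) The contract was executed in Mermont, so one alternative holds. Satisfied.
Only condition (a) fails.

(a)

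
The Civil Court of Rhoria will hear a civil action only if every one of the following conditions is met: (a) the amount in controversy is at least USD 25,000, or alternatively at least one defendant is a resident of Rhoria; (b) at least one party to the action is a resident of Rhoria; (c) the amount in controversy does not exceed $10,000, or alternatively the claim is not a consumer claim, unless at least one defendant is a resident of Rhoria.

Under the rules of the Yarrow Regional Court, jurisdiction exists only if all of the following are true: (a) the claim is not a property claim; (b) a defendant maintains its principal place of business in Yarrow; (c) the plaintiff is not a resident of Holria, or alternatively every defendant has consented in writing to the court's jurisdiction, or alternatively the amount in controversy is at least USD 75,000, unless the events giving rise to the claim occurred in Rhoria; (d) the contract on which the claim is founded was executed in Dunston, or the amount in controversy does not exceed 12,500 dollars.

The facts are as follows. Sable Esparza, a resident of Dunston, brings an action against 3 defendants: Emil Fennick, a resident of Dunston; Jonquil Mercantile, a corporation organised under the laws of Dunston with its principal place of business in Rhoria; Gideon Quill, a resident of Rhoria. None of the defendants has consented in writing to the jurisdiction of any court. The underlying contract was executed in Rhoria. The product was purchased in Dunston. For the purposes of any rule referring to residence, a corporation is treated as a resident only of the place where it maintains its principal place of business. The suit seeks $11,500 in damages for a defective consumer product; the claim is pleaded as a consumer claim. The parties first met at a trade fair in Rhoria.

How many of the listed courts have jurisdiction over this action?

The Civil Court of Rhoria:
  (a) Jonquil Mercantile resides in Rhoria — that alternative is enough. Met.
  (b) Jonquil Mercantile resides in Rhoria. Satisfied.
  (c) The amount in controversy is $11,500, above the $10,000 ceiling; the claim is a consumer claim — none of the alternatives is met. However, Jonquil Mercantile resides in Rhoria, so the 'unless' proviso supplies this condition. Condition met.
  → All conditions met; jurisdiction exists.
The Yarrow Regional Court:
  (a) The claim is a consumer claim, not a property claim. Met.
  (b) The corporate defendant(s) have their principal place of business in Rhoria, not Yarrow. Not satisfied.
  (c) The plaintiff resides in Dunston, which is not Holria, so this disjunct is met. Met.
  (d) The amount in controversy is USD 11,500, within the 12,500 dollars ceiling — that alternative is enough. Met.
  → No jurisdiction.
Courts with jurisdiction: the Civil Court of Rhoria — 1 in total.

1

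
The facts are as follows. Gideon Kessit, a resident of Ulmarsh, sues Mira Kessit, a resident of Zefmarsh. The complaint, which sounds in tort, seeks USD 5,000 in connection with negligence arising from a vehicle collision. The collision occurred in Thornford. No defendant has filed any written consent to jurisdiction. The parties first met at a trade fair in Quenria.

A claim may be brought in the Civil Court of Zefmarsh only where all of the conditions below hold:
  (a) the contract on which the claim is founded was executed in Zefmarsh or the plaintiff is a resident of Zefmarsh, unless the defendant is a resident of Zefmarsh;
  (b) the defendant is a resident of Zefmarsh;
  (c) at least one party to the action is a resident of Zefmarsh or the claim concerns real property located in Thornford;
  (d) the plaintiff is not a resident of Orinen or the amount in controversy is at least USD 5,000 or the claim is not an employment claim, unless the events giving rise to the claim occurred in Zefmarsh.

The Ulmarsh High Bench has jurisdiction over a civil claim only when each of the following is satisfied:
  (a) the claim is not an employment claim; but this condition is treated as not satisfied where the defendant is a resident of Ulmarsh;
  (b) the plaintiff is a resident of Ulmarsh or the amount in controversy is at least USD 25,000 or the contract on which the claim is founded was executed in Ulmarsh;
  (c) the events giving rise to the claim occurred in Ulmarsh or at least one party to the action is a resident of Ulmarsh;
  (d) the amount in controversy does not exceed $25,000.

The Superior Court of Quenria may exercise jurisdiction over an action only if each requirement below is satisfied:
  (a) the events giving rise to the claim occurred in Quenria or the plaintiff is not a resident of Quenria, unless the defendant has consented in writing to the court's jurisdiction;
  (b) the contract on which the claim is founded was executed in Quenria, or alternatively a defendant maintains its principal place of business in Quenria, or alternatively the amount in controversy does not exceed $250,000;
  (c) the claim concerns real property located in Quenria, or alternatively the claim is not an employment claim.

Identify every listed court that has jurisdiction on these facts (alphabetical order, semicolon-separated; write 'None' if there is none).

the Civil Court of Zefmarsh; the Superior Court of Quenria; the Ulmarsh High Bench

The Civil Court of Zefmarsh:
  (a) No contract (and hence no place of execution) is alleged; the plaintiff resides in Ulmarsh, not Zefmarsh — none of the alternatives is met. The proviso rescues it, though: the defendant resides in Zefmarsh. Satisfied.
  (b) The defendant resides in Zefmarsh. Satisfied.
  (c) Mira Kessit resides in Zefmarsh, so this disjunct is met. Met.
  (d) The plaintiff resides in Ulmarsh, which is not Orinen, so one alternative holds. Condition met.
  → All conditions met; jurisdiction exists.
The Ulmarsh High Bench:
  (a) The claim is a tort claim, not an employment claim. The exception is not triggered, since the defendant resides in Zefmarsh, not Ulmarsh. Satisfied.
  (b) The plaintiff resides in Ulmarsh, so one alternative holds. Met.
  (c) Gideon Kessit resides in Ulmarsh — that alternative is enough. Satisfied.
  (d) The amount in controversy is 5,000 dollars, within the USD 25,000 ceiling. Met.
  → Every requirement is satisfied — jurisdiction.
The Superior Court of Quenria:
  (a) The plaintiff resides in Ulmarsh, which is not Quenria — that alternative is enough. Condition met.
  (b) The amount in controversy is USD 5,000, within the 250,000 dollars ceiling — that alternative is enough. Met.
  (c) The claim is a tort claim, not an employment claim — that alternative is enough. Met.
  → The court has jurisdiction.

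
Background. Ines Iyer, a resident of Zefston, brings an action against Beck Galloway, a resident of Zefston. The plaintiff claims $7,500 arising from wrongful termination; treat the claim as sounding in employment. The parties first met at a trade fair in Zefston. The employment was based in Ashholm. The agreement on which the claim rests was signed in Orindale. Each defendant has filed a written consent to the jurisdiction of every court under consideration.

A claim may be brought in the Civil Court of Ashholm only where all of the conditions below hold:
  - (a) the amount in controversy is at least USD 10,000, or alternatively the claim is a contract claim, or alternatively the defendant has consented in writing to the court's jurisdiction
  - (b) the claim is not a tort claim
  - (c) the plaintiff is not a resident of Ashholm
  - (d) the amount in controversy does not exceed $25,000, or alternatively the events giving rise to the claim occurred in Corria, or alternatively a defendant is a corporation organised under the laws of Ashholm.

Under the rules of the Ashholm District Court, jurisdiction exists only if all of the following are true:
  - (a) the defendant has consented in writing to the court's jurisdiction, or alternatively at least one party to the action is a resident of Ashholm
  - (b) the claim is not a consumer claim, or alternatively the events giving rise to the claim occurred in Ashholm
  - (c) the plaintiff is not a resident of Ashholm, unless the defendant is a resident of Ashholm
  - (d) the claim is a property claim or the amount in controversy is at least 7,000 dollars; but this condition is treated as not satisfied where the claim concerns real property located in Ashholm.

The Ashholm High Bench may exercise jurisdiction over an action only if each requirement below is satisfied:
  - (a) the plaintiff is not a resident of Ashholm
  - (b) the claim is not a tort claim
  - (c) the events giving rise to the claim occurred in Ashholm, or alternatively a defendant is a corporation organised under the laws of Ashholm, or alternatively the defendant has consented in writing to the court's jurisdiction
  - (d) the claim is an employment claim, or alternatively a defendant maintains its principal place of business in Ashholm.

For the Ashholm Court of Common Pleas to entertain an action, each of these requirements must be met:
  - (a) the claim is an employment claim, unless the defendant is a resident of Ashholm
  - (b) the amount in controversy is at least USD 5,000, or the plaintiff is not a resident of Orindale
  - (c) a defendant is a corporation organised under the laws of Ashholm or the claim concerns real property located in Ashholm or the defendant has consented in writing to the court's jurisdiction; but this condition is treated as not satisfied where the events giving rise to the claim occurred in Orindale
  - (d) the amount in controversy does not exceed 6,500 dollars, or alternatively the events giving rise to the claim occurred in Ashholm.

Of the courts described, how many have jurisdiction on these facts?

The Civil Court of Ashholm:
  (a) Every defendant has filed written consent — that alternative is enough. Condition met.
  (b) The claim is an employment claim, not a tort claim. Condition met.
  (c) The plaintiff resides in Zefston, which is not Ashholm. Condition met.
  (d) The amount in controversy is $7,500, within the $25,000 ceiling, so one alternative holds. Condition met.
  → Every requirement is satisfied — jurisdiction.
The Ashholm District Court:
  (a) Every defendant has filed written consent, which satisfies one of the alternatives. Met.
  (b) The claim is an employment claim, not a consumer claim, which satisfies one of the alternatives. Met.
  (c) The plaintiff resides in Zefston, which is not Ashholm. Satisfied.
  (d) The amount in controversy is 7,500 dollars, which meets the $7,000 floor — that alternative is enough. The exception is not triggered, since the claim does not concern real property. Met.
  → The court has jurisdiction.
The Ashholm High Bench:
  (a) The plaintiff resides in Zefston, which is not Ashholm. Satisfied.
  (b) The claim is an employment claim, not a tort claim. Condition met.
  (c) The operative events occurred in Ashholm, so this disjunct is met. Condition met.
  (d) The claim is an employment claim, which satisfies one of the alternatives. Met.
  → Every requirement is satisfied — jurisdiction.
The Ashholm Court of Common Pleas:
  (a) The claim is an employment claim. Satisfied.
  (b) The amount in controversy is 7,500 dollars, which meets the USD 5,000 floor, which satisfies one of the alternatives. Met.
  (c) Every defendant has filed written consent, so this disjunct is met. The carve-out does not apply: the operative events occurred in Ashholm, not Orindale. Condition met.
  (d) The operative events occurred in Ashholm, so this disjunct is met. Condition met.
  → Jurisdiction lies.
Courts with jurisdiction: the Civil Court of Ashholm, the Ashholm District Court, the Ashholm High Bench, the Ashholm Court of Common Pleas — 4 in total.

4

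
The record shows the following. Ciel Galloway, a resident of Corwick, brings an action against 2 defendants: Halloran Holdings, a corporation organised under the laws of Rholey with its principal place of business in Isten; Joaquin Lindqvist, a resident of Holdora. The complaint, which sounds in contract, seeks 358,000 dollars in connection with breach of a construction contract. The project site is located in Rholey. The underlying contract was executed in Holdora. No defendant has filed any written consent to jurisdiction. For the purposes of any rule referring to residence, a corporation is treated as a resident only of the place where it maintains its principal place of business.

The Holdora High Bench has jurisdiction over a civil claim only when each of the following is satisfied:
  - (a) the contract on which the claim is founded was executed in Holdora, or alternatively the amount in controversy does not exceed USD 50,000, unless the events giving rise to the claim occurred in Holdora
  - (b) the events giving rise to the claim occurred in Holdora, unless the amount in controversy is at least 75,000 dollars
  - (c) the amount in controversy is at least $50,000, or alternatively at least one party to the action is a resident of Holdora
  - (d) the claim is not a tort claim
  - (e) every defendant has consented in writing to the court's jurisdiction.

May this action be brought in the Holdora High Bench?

The Holdora High Bench:
  (a) The contract was executed in Holdora — that alternative is enough. Satisfied.
  (b) The operative events occurred in Rholey, not Holdora. But the amount in controversy is 358,000 dollars, which meets the USD 75,000 floor, and the 'unless' clause therefore excuses the requirement. Satisfied.
  (c) The amount in controversy is 358,000 dollars, which meets the USD 50,000 floor — that alternative is enough. Condition met.
  (d) The claim is a contract claim, not a tort claim. Met.
  (e) No such written consent has been filed. Fails.
  → No jurisdiction.

No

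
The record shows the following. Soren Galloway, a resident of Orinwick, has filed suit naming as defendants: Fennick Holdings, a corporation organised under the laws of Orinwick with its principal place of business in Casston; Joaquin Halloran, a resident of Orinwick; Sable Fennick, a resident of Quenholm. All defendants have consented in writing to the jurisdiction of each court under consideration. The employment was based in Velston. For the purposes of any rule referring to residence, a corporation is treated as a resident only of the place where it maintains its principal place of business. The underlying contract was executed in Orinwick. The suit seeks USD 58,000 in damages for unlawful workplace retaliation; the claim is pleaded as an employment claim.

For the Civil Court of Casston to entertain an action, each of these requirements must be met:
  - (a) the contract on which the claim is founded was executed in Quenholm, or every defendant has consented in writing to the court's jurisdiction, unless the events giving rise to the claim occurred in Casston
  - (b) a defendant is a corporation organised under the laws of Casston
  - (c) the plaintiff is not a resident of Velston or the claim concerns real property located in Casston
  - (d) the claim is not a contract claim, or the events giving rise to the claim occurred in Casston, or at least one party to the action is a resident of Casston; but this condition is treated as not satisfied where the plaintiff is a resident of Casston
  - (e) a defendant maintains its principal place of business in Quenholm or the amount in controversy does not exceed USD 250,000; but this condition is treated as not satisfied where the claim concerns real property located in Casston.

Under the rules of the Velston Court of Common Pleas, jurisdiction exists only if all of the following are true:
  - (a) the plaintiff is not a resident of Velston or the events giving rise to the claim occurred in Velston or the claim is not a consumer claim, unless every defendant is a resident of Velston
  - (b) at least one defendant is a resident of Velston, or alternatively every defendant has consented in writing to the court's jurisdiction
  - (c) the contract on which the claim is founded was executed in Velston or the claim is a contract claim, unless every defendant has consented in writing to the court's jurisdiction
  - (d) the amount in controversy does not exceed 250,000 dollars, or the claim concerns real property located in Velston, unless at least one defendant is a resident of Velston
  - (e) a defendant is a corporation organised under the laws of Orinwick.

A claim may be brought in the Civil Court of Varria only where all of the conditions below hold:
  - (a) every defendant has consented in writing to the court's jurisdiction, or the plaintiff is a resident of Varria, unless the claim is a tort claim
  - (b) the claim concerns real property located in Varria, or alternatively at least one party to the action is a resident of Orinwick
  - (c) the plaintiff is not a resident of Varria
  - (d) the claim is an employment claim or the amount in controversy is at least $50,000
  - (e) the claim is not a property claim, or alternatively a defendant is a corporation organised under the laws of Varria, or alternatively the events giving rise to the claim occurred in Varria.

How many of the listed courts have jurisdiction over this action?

2

The Civil Court of Casston:
  (a) Every defendant has filed written consent — that alternative is enough. Satisfied.
  (b) The corporate defendant(s) are organised in Orinwick, not Casston. Condition not met.
  (c) The plaintiff resides in Orinwick, which is not Velston, so one alternative holds. Condition met.
  (d) The claim is an employment claim, not a contract claim, so one alternative holds. And the carve-out is inapplicable — the plaintiff resides in Orinwick, not Casston. Satisfied.
  (e) The amount in controversy is USD 58,000, within the USD 250,000 ceiling, so this disjunct is met. The exception is not triggered, since the claim does not concern real property. Satisfied.
  → No jurisdiction.
The Velston Court of Common Pleas:
  (a) The plaintiff resides in Orinwick, which is not Velston, so this disjunct is met. Satisfied.
  (b) Every defendant has filed written consent, which satisfies one of the alternatives. Condition met.
  (c) The contract was executed in Orinwick, not Velston; the claim is an employment claim, not a contract claim — every alternative fails. However, every defendant has filed written consent, so the 'unless' proviso supplies this condition. Satisfied.
  (d) The amount in controversy is 58,000 dollars, within the $250,000 ceiling, which satisfies one of the alternatives. Met.
  (e) Fennick Holdings is organised under the laws of Orinwick. Met.
  → Every requirement is satisfied — jurisdiction.
The Civil Court of Varria:
  (a) Every defendant has filed written consent, so one alternative holds. Condition met.
  (b) Soren Galloway resides in Orinwick — that alternative is enough. Satisfied.
  (c) The plaintiff resides in Orinwick, which is not Varria. Satisfied.
  (d) The claim is an employment claim — that alternative is enough. Satisfied.
  (e) The claim is an employment claim, not a property claim, so this disjunct is met. Met.
  → All conditions met; jurisdiction exists.
Courts with jurisdiction: the Velston Court of Common Pleas, the Civil Court of Varria — 2 in total.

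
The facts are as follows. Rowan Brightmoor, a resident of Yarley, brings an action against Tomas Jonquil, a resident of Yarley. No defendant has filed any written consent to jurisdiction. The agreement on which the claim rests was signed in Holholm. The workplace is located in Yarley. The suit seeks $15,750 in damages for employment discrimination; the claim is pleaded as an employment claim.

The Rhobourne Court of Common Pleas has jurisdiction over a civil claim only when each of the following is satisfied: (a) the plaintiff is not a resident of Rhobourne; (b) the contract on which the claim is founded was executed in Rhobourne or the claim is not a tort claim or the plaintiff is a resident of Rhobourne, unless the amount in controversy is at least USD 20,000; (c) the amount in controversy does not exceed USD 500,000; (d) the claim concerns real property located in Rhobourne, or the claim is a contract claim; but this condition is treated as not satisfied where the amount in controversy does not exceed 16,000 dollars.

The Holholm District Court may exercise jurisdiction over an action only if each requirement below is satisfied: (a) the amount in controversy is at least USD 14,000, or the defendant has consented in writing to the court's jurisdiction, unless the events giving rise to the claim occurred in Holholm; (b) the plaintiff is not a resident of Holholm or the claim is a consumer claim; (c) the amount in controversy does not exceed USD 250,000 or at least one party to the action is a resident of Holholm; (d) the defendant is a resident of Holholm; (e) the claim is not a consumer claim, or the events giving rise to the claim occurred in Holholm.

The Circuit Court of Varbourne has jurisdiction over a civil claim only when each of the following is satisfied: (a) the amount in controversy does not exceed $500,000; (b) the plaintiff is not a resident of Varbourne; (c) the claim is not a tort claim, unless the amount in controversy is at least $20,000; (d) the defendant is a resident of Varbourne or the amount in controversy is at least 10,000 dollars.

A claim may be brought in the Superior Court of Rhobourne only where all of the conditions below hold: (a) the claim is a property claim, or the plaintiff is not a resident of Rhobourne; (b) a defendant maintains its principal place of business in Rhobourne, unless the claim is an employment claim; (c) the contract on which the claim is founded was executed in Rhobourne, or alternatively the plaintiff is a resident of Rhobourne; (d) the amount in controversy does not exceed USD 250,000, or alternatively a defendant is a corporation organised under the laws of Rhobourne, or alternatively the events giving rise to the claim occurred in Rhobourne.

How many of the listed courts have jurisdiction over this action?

The Rhobourne Court of Common Pleas:
  (a) The plaintiff resides in Yarley, which is not Rhobourne. Met.
  (b) The claim is an employment claim, not a tort claim, so one alternative holds. Condition met.
  (c) The amount in controversy is $15,750, within the USD 500,000 ceiling. Condition met.
  (d) The claim does not concern real property; the claim is an employment claim, not a contract claim — none of the alternatives is met. Condition not met.
  → No jurisdiction.
The Holholm District Court:
  (a) The amount in controversy is USD 15,750, which meets the 14,000 dollars floor, which satisfies one of the alternatives. Satisfied.
  (b) The plaintiff resides in Yarley, which is not Holholm, which satisfies one of the alternatives. Condition met.
  (c) The amount in controversy is USD 15,750, within the 250,000 dollars ceiling, so one alternative holds. Met.
  (d) The defendant resides in Yarley, not Holholm. Fails.
  (e) The claim is an employment claim, not a consumer claim, so one alternative holds. Met.
  → At least one condition fails; no jurisdiction.
The Circuit Court of Varbourne:
  (a) The amount in controversy is $15,750, within the 500,000 dollars ceiling. Met.
  (b) The plaintiff resides in Yarley, which is not Varbourne. Condition met.
  (c) The claim is an employment claim, not a tort claim. Met.
  (d) The amount in controversy is $15,750, which meets the 10,000 dollars floor, so this disjunct is met. Met.
  → All conditions met; jurisdiction exists.
The Superior Court of Rhobourne:
  (a) The plaintiff resides in Yarley, which is not Rhobourne, which satisfies one of the alternatives. Met.
  (b) No defendant is a corporation. The proviso rescues it, though: the claim is an employment claim. Condition met.
  (c) The contract was executed in Holholm, not Rhobourne; the plaintiff resides in Yarley, not Rhobourne — every alternative fails. Condition not met.
  (d) The amount in controversy is USD 15,750, within the $250,000 ceiling, so one alternative holds. Met.
  → Not every requirement is met — no jurisdiction.
Courts with jurisdiction: the Circuit Court of Varbourne — 1 in total.

1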